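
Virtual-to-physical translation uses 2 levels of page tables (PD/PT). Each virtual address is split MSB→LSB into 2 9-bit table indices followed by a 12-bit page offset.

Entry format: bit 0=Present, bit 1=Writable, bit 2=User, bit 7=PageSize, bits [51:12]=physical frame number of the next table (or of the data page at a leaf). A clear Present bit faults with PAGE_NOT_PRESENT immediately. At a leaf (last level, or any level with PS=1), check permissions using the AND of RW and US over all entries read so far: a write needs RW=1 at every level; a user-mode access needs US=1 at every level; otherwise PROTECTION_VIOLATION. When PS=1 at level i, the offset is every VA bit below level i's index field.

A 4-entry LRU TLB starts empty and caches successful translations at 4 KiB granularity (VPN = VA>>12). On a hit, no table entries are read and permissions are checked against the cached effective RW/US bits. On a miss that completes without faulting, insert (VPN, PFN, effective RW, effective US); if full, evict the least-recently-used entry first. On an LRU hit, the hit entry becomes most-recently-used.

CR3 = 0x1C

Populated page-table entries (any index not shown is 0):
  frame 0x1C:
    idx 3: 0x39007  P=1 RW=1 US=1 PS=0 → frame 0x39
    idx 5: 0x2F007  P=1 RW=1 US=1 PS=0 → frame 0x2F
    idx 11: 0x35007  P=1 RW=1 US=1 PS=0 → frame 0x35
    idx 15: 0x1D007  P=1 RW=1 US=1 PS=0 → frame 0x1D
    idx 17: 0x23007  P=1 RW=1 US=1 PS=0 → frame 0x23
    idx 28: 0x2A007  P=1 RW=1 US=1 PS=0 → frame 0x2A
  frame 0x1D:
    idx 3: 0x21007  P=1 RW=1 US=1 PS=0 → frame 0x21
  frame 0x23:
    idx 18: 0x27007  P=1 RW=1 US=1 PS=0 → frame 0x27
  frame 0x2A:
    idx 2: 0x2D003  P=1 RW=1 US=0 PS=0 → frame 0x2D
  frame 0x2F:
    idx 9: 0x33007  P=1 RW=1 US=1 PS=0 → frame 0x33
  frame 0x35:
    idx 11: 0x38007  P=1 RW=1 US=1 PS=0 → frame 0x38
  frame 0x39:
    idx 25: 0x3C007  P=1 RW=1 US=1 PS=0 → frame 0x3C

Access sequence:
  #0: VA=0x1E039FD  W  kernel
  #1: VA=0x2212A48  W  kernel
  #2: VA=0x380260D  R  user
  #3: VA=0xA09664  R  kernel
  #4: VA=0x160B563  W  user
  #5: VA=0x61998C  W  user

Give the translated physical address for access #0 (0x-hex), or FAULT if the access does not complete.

Per-access translation:
#0 VA=0x1E039FD (w,kernel):
  L0: frame=0x1C idx=15 entry=0x1D007 [P=1 RW=1 US=1 PS=0]
  L1: frame=0x1D idx=3 entry=0x21007 [P=1 RW=1 US=1 PS=0]
  ⇒ phys 0x219FD  [2 reads]
#1 VA=0x2212A48 (w,kernel):
  L0: frame=0x1C idx=17 entry=0x23007 [P=1 RW=1 US=1 PS=0]
  L1: frame=0x23 idx=18 entry=0x27007 [P=1 RW=1 US=1 PS=0]
  ⇒ phys 0x27A48  [2 reads]
#2 VA=0x380260D (r,user):
  L0: frame=0x1C idx=28 entry=0x2A007 [P=1 RW=1 US=1 PS=0]
  L1: frame=0x2A idx=2 entry=0x2D003 [P=1 RW=1 US=0 PS=0]
  ⇒ fault: PROTECTION_VIOLATION  — 2 lookups
#3 VA=0xA09664 (r,kernel):
  L0: frame=0x1C idx=5 entry=0x2F007 [P=1 RW=1 US=1 PS=0]
  L1: frame=0x2F idx=9 entry=0x33007 [P=1 RW=1 US=1 PS=0]
  ⇒ phys 0x33664  [2 reads]
#4 VA=0x160B563 (w,user):
  L0: frame=0x1C idx=11 entry=0x35007 [P=1 RW=1 US=1 PS=0]
  L1: frame=0x35 idx=11 entry=0x38007 [P=1 RW=1 US=1 PS=0]
  ⇒ phys 0x38563  [2 reads]
#5 VA=0x61998C (w,user):
  L0: frame=0x1C idx=3 entry=0x39007 [P=1 RW=1 US=1 PS=0]
  L1: frame=0x39 idx=25 entry=0x3C007 [P=1 RW=1 US=1 PS=0]
  ⇒ phys 0x3C98C  [2 reads]

Access #0 PA: 0x219FD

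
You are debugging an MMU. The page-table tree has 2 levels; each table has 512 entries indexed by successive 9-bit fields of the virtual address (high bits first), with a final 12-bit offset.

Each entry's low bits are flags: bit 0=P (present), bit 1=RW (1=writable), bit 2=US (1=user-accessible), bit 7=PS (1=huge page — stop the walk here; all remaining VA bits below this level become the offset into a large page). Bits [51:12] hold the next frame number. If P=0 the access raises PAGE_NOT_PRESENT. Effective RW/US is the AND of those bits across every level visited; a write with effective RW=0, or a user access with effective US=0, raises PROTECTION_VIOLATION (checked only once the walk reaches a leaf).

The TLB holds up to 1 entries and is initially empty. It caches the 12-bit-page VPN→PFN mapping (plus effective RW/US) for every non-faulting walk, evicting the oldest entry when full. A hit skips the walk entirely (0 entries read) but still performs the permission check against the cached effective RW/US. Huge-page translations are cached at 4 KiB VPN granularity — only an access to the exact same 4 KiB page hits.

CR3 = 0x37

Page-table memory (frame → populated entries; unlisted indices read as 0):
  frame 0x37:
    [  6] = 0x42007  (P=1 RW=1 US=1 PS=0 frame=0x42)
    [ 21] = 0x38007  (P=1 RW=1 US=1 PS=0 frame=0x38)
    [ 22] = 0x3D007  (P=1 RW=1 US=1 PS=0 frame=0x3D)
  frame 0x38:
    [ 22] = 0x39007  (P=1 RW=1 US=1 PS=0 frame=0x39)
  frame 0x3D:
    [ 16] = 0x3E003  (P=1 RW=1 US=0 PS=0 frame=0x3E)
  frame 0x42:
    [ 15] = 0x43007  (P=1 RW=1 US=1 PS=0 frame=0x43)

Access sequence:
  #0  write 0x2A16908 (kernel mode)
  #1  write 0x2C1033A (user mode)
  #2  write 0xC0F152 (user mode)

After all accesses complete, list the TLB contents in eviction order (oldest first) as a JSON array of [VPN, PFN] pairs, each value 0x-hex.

Walk each access:
#0 VA=0x2A16908 (w,kernel):
  [0] read 0x37 idx=21: raw=0x38007 flags P=1 W=1 U=1 S=0
  [1] read 0x38 idx=22: raw=0x39007 flags P=1 W=1 U=1 S=0
  ⇒ phys 0x39908  [2 reads]
#1 VA=0x2C1033A (w,user):
  [0] read 0x37 idx=22: raw=0x3D007 flags P=1 W=1 U=1 S=0
  [1] read 0x3D idx=16: raw=0x3E003 flags P=1 W=1 U=0 S=0
  → PROTECTION_VIOLATION  (2 entries read)
#2 VA=0xC0F152 (w,user):
  [0] read 0x37 idx=6: raw=0x42007 flags P=1 W=1 U=1 S=0
  [1] read 0x42 idx=15: raw=0x43007 flags P=1 W=1 U=1 S=0
  ⇒ phys 0x43152  [2 reads]

TLB: [["0xC0F", "0x43"]]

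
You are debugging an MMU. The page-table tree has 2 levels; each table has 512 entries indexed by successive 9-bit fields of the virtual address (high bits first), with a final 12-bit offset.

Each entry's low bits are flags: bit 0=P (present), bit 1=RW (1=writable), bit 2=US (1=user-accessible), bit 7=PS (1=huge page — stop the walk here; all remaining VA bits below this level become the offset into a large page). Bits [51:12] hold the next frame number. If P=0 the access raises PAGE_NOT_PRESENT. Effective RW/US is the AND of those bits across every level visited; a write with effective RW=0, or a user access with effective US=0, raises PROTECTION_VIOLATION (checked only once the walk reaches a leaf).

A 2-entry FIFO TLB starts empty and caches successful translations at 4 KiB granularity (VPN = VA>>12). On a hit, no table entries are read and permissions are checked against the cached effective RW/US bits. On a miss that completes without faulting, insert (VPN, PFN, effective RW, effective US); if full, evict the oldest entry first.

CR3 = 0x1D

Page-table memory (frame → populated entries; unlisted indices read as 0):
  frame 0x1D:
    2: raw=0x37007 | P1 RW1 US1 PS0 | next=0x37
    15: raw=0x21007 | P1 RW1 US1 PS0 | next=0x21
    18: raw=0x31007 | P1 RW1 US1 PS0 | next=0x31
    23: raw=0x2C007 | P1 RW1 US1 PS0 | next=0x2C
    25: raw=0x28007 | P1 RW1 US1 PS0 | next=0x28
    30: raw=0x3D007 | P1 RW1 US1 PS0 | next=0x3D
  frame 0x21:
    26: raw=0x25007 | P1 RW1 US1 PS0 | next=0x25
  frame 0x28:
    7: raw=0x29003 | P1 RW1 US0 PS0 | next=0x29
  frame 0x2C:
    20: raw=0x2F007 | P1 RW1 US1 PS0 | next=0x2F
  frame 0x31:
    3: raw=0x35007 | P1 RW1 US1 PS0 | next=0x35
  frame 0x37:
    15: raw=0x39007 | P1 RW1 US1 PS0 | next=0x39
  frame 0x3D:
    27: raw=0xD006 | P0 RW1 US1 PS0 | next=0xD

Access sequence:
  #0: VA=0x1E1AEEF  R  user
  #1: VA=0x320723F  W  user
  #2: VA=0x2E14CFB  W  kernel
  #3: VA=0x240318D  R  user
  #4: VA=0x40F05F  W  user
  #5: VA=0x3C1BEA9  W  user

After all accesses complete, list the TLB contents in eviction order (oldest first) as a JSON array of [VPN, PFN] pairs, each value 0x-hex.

Trace:
#0 VA=0x1E1AEEF (r,user):
  L0 @0x1D[15] → 0x21007  P=1,RW=1,US=1,PS=0
  L1 @0x21[26] → 0x25007  P=1,RW=1,US=1,PS=0
  → PA=0x25EEF  (2 entries read)
#1 VA=0x320723F (w,user):
  L0 @0x1D[25] → 0x28007  P=1,RW=1,US=1,PS=0
  L1 @0x28[7] → 0x29003  P=1,RW=1,US=0,PS=0
  ⇒ fault: PROTECTION_VIOLATION  — 2 lookups
#2 VA=0x2E14CFB (w,kernel):
  L0 @0x1D[23] → 0x2C007  P=1,RW=1,US=1,PS=0
  L1 @0x2C[20] → 0x2F007  P=1,RW=1,US=1,PS=0
  → PA=0x2FCFB  (2 entries read)
#3 VA=0x240318D (r,user):
  L0 @0x1D[18] → 0x31007  P=1,RW=1,US=1,PS=0
  L1 @0x31[3] → 0x35007  P=1,RW=1,US=1,PS=0
  → PA=0x3518D  (2 entries read)
#4 VA=0x40F05F (w,user):
  L0 @0x1D[2] → 0x37007  P=1,RW=1,US=1,PS=0
  L1 @0x37[15] → 0x39007  P=1,RW=1,US=1,PS=0
  → PA=0x3905F  (2 entries read)
#5 VA=0x3C1BEA9 (w,user):
  L0 @0x1D[30] → 0x3D007  P=1,RW=1,US=1,PS=0
  L1 @0x3D[27] → 0xD006  P=0,RW=1,US=1,PS=0
  ⇒ fault: PAGE_NOT_PRESENT  — 2 lookups

TLB: [["0x2403", "0x35"], ["0x40F", "0x39"]]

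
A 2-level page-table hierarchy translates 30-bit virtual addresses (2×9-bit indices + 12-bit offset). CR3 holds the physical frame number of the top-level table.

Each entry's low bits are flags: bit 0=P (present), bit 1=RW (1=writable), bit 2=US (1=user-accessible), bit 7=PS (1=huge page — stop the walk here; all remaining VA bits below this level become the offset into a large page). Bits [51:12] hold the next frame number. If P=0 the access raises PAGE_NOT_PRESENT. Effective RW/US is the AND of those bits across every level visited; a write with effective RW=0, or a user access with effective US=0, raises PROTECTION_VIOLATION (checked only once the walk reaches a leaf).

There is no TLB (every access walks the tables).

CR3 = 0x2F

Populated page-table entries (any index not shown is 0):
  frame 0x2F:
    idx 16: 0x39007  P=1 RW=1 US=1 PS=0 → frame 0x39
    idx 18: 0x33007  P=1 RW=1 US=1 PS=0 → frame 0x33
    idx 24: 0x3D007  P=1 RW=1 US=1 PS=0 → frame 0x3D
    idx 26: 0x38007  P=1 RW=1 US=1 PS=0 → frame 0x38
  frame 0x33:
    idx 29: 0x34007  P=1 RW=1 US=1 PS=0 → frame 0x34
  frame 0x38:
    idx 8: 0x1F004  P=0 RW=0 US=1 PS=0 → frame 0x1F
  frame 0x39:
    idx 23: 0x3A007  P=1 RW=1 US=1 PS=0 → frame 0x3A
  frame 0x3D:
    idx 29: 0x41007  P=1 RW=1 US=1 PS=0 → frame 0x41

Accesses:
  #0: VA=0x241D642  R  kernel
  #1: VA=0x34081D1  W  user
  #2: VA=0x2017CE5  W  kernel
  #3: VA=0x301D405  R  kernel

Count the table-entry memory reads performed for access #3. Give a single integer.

Walk each access:
#0 VA=0x241D642 (r,kernel):
  L0: frame=0x2F idx=18 entry=0x33007 [P=1 RW=1 US=1 PS=0]
  L1: frame=0x33 idx=29 entry=0x34007 [P=1 RW=1 US=1 PS=0]
  ✓ 0x34642  — 2 lookups
#1 VA=0x34081D1 (w,user):
  L0: frame=0x2F idx=26 entry=0x38007 [P=1 RW=1 US=1 PS=0]
  L1: frame=0x38 idx=8 entry=0x1F004 [P=0 RW=0 US=1 PS=0]
  ⇒ fault: PAGE_NOT_PRESENT  — 2 lookups
#2 VA=0x2017CE5 (w,kernel):
  L0: frame=0x2F idx=16 entry=0x39007 [P=1 RW=1 US=1 PS=0]
  L1: frame=0x39 idx=23 entry=0x3A007 [P=1 RW=1 US=1 PS=0]
  ✓ 0x3ACE5  — 2 lookups
#3 VA=0x301D405 (r,kernel):
  L0: frame=0x2F idx=24 entry=0x3D007 [P=1 RW=1 US=1 PS=0]
  L1: frame=0x3D idx=29 entry=0x41007 [P=1 RW=1 US=1 PS=0]
  ✓ 0x41405  — 2 lookups

Entries read for #3: 2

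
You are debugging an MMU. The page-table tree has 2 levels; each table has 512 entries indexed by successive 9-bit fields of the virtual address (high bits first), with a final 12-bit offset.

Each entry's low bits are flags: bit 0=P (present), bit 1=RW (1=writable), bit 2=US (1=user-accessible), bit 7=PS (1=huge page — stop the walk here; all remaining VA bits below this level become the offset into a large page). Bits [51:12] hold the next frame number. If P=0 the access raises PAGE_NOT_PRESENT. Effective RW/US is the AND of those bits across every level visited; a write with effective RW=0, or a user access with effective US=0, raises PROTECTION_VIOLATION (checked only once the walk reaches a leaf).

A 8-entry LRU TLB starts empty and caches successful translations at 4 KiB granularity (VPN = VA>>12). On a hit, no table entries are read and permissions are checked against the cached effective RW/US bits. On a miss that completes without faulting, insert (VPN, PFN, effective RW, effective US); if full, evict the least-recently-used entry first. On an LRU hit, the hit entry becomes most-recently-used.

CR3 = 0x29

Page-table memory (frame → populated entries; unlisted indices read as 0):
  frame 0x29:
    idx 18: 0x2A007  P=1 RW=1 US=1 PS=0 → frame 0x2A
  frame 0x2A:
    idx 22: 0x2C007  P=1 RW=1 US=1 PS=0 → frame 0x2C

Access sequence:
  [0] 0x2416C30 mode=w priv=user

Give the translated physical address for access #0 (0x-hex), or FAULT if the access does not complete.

Walk each access:
#0 VA=0x2416C30 (w,user):
  L0 @0x29[18] → 0x2A007  P=1,RW=1,US=1,PS=0
  L1 @0x2A[22] → 0x2C007  P=1,RW=1,US=1,PS=0
  ⇒ phys 0x2CC30  [2 reads]

Access #0 PA: 0x2CC30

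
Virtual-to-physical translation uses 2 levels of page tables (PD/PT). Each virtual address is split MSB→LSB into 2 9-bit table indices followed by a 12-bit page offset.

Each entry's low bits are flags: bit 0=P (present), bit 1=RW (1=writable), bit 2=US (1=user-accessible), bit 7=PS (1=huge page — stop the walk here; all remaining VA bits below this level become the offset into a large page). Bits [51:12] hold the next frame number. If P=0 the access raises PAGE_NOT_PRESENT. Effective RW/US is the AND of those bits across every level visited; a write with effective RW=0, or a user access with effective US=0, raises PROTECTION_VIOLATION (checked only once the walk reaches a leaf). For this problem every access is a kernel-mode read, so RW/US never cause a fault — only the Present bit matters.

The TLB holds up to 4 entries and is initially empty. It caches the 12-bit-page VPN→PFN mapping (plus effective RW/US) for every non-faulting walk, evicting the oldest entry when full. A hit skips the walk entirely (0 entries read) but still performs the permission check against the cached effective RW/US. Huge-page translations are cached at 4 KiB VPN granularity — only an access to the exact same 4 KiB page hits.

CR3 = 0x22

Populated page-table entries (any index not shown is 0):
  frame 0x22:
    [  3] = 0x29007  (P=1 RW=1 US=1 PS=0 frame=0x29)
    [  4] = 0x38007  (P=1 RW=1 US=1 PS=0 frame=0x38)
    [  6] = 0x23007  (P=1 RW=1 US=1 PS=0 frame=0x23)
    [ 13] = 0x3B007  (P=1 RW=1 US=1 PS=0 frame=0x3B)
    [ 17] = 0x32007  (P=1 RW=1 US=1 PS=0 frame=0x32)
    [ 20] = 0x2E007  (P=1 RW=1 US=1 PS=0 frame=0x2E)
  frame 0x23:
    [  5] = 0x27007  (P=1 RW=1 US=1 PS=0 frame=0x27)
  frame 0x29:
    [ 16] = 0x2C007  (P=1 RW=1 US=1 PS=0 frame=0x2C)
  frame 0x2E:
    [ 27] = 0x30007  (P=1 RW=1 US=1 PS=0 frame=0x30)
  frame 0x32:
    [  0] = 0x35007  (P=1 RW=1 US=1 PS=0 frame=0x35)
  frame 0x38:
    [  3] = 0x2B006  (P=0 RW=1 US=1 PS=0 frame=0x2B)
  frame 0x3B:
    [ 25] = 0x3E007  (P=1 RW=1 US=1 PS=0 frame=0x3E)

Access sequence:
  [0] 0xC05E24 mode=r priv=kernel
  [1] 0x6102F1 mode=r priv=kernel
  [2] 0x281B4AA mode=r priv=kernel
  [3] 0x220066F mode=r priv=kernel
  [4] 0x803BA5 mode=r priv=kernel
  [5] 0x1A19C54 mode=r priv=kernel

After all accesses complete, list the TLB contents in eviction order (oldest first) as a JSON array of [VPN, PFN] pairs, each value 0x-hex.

Per-access translation:
#0 VA=0xC05E24 (r,kernel):
  [0] read 0x22 idx=6: raw=0x23007 flags P=1 W=1 U=1 S=0
  [1] read 0x23 idx=5: raw=0x27007 flags P=1 W=1 U=1 S=0
  ⇒ phys 0x27E24  [2 reads]
#1 VA=0x6102F1 (r,kernel):
  [0] read 0x22 idx=3: raw=0x29007 flags P=1 W=1 U=1 S=0
  [1] read 0x29 idx=16: raw=0x2C007 flags P=1 W=1 U=1 S=0
  ⇒ phys 0x2C2F1  [2 reads]
#2 VA=0x281B4AA (r,kernel):
  [0] read 0x22 idx=20: raw=0x2E007 flags P=1 W=1 U=1 S=0
  [1] read 0x2E idx=27: raw=0x30007 flags P=1 W=1 U=1 S=0
  ⇒ phys 0x304AA  [2 reads]
#3 VA=0x220066F (r,kernel):
  [0] read 0x22 idx=17: raw=0x32007 flags P=1 W=1 U=1 S=0
  [1] read 0x32 idx=0: raw=0x35007 flags P=1 W=1 U=1 S=0
  ⇒ phys 0x3566F  [2 reads]
#4 VA=0x803BA5 (r,kernel):
  [0] read 0x22 idx=4: raw=0x38007 flags P=1 W=1 U=1 S=0
  [1] read 0x38 idx=3: raw=0x2B006 flags P=0 W=1 U=1 S=0
  ⇒ fault: PAGE_NOT_PRESENT  — 2 lookups
#5 VA=0x1A19C54 (r,kernel):
  [0] read 0x22 idx=13: raw=0x3B007 flags P=1 W=1 U=1 S=0
  [1] read 0x3B idx=25: raw=0x3E007 flags P=1 W=1 U=1 S=0
  ⇒ phys 0x3EC54  [2 reads]

TLB: [["0x610", "0x2C"], ["0x281B", "0x30"], ["0x2200", "0x35"], ["0x1A19", "0x3E"]]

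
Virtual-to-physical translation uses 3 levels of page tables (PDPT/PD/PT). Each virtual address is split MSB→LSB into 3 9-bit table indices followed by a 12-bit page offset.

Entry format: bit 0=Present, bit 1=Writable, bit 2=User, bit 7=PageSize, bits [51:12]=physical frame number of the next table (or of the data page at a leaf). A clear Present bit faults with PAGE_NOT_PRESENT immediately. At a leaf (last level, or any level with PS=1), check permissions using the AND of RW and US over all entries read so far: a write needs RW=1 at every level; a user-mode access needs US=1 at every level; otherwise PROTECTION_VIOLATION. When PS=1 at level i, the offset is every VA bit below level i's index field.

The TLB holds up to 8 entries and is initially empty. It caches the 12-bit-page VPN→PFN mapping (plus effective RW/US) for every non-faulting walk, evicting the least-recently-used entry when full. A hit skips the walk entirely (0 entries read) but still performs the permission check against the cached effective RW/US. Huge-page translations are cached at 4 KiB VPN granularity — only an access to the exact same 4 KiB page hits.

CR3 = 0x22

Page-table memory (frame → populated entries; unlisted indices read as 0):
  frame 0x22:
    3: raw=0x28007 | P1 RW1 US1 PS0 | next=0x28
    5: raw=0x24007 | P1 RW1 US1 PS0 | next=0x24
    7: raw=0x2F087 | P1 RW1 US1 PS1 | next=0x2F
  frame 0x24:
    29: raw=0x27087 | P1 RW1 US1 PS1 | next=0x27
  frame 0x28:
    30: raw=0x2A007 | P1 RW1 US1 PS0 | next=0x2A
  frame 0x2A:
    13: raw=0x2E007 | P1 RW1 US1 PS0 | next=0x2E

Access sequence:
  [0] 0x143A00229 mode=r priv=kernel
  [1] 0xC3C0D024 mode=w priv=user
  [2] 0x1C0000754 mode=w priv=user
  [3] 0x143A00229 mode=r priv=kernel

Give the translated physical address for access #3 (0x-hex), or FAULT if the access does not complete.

Per-access translation:
#0 VA=0x143A00229 (r,kernel):
  L0 @0x22[5] → 0x24007  P=1,RW=1,US=1,PS=0
  L1 @0x24[29] → 0x27087  P=1,RW=1,US=1,PS=1
  ✓ 0x27229 (huge @L1)  — 2 lookups
#1 VA=0xC3C0D024 (w,user):
  L0 @0x22[3] → 0x28007  P=1,RW=1,US=1,PS=0
  L1 @0x28[30] → 0x2A007  P=1,RW=1,US=1,PS=0
  L2 @0x2A[13] → 0x2E007  P=1,RW=1,US=1,PS=0
  ✓ 0x2E024  — 3 lookups
#2 VA=0x1C0000754 (w,user):
  L0 @0x22[7] → 0x2F087  P=1,RW=1,US=1,PS=1
  ✓ 0x2F754 (huge @L0)  — 1 lookups
#3 VA=0x143A00229 (r,kernel):
  TLB hit vpn=0x143A00 → PA=0x27229

Access #3 PA: 0x27229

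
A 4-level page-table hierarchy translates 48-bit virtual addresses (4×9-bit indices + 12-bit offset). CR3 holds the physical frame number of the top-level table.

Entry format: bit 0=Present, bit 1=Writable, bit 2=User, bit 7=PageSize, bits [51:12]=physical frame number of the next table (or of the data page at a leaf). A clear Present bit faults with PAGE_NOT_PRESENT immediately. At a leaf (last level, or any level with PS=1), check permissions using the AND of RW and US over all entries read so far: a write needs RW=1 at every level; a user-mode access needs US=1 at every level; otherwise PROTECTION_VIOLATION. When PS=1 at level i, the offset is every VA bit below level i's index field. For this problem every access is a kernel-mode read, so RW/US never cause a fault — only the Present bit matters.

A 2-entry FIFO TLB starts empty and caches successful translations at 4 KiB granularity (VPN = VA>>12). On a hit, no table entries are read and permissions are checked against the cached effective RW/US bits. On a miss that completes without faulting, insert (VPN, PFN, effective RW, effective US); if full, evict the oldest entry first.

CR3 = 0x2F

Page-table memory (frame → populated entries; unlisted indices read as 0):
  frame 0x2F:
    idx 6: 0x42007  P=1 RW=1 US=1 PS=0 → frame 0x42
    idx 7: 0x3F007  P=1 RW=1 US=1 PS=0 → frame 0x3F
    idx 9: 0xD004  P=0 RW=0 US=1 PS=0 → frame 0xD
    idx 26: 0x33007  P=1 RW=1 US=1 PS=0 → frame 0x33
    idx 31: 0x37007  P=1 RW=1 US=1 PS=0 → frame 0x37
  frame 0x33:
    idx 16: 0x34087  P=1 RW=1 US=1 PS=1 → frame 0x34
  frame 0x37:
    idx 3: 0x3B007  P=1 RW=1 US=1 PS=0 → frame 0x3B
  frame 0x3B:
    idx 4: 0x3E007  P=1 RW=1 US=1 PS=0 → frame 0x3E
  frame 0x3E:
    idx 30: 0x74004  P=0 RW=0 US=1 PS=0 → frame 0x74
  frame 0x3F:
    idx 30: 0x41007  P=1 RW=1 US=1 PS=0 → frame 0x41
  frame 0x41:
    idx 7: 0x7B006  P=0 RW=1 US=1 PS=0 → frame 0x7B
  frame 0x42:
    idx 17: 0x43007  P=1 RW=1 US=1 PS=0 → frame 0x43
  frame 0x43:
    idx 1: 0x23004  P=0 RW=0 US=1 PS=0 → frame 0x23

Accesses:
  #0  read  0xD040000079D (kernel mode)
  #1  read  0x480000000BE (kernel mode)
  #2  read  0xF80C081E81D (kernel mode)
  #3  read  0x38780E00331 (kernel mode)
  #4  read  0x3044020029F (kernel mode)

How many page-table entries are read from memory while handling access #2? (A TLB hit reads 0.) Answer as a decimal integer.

Trace:
#0 VA=0xD040000079D (r,kernel):
  [0] read 0x2F idx=26: raw=0x33007 flags P=1 W=1 U=1 S=0
  [1] read 0x33 idx=16: raw=0x34087 flags P=1 W=1 U=1 S=1
  ⇒ phys 0x3479D (huge @L1)  [2 reads]
#1 VA=0x480000000BE (r,kernel):
  [0] read 0x2F idx=9: raw=0xD004 flags P=0 W=0 U=1 S=0
  → PAGE_NOT_PRESENT  (1 entries read)
#2 VA=0xF80C081E81D (r,kernel):
  [0] read 0x2F idx=31: raw=0x37007 flags P=1 W=1 U=1 S=0
  [1] read 0x37 idx=3: raw=0x3B007 flags P=1 W=1 U=1 S=0
  [2] read 0x3B idx=4: raw=0x3E007 flags P=1 W=1 U=1 S=0
  [3] read 0x3E idx=30: raw=0x74004 flags P=0 W=0 U=1 S=0
  → PAGE_NOT_PRESENT  (4 entries read)
#3 VA=0x38780E00331 (r,kernel):
  [0] read 0x2F idx=7: raw=0x3F007 flags P=1 W=1 U=1 S=0
  [1] read 0x3F idx=30: raw=0x41007 flags P=1 W=1 U=1 S=0
  [2] read 0x41 idx=7: raw=0x7B006 flags P=0 W=1 U=1 S=0
  → PAGE_NOT_PRESENT  (3 entries read)
#4 VA=0x3044020029F (r,kernel):
  [0] read 0x2F idx=6: raw=0x42007 flags P=1 W=1 U=1 S=0
  [1] read 0x42 idx=17: raw=0x43007 flags P=1 W=1 U=1 S=0
  [2] read 0x43 idx=1: raw=0x23004 flags P=0 W=0 U=1 S=0
  → PAGE_NOT_PRESENT  (3 entries read)

Entries read for #2: 4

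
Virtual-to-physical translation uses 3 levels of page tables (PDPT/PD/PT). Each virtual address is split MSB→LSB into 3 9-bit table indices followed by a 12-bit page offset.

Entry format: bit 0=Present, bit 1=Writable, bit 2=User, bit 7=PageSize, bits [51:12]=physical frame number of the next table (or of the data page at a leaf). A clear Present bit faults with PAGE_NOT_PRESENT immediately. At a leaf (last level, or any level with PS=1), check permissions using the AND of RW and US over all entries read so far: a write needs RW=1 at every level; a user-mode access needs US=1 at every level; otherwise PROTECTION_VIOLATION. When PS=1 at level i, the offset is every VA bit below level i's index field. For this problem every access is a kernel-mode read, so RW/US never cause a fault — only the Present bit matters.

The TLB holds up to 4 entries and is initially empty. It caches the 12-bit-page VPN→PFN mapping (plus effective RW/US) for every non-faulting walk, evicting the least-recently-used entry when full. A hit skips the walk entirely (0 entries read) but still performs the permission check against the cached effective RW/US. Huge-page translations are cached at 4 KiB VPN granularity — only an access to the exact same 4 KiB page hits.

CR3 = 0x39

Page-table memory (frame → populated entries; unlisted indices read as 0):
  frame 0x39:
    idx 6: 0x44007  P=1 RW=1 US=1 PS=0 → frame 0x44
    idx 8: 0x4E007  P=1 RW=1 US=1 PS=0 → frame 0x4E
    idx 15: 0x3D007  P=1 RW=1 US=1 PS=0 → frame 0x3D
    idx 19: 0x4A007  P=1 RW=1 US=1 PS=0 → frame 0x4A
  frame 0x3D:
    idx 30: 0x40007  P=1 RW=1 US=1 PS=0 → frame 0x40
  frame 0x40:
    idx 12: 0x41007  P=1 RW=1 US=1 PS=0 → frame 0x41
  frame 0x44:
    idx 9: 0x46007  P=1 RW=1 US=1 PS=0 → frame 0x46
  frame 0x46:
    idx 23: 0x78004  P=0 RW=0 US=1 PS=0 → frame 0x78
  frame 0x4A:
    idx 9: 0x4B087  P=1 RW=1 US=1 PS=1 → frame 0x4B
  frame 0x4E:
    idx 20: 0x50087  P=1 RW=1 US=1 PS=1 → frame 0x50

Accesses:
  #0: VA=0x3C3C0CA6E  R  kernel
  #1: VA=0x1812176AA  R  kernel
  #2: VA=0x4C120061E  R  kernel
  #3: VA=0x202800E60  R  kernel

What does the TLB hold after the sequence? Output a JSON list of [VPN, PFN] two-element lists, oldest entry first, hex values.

Trace:
#0 VA=0x3C3C0CA6E (r,kernel):
  [0] read 0x39 idx=15: raw=0x3D007 flags P=1 W=1 U=1 S=0
  [1] read 0x3D idx=30: raw=0x40007 flags P=1 W=1 U=1 S=0
  [2] read 0x40 idx=12: raw=0x41007 flags P=1 W=1 U=1 S=0
  ✓ 0x41A6E  — 3 lookups
#1 VA=0x1812176AA (r,kernel):
  [0] read 0x39 idx=6: raw=0x44007 flags P=1 W=1 U=1 S=0
  [1] read 0x44 idx=9: raw=0x46007 flags P=1 W=1 U=1 S=0
  [2] read 0x46 idx=23: raw=0x78004 flags P=0 W=0 U=1 S=0
  ⇒ fault: PAGE_NOT_PRESENT  — 3 lookups
#2 VA=0x4C120061E (r,kernel):
  [0] read 0x39 idx=19: raw=0x4A007 flags P=1 W=1 U=1 S=0
  [1] read 0x4A idx=9: raw=0x4B087 flags P=1 W=1 U=1 S=1
  ✓ 0x4B61E (huge @L1)  — 2 lookups
#3 VA=0x202800E60 (r,kernel):
  [0] read 0x39 idx=8: raw=0x4E007 flags P=1 W=1 U=1 S=0
  [1] read 0x4E idx=20: raw=0x50087 flags P=1 W=1 U=1 S=1
  ✓ 0x50E60 (huge @L1)  — 2 lookups

TLB: [["0x3C3C0C", "0x41"], ["0x4C1200", "0x4B"], ["0x202800", "0x50"]]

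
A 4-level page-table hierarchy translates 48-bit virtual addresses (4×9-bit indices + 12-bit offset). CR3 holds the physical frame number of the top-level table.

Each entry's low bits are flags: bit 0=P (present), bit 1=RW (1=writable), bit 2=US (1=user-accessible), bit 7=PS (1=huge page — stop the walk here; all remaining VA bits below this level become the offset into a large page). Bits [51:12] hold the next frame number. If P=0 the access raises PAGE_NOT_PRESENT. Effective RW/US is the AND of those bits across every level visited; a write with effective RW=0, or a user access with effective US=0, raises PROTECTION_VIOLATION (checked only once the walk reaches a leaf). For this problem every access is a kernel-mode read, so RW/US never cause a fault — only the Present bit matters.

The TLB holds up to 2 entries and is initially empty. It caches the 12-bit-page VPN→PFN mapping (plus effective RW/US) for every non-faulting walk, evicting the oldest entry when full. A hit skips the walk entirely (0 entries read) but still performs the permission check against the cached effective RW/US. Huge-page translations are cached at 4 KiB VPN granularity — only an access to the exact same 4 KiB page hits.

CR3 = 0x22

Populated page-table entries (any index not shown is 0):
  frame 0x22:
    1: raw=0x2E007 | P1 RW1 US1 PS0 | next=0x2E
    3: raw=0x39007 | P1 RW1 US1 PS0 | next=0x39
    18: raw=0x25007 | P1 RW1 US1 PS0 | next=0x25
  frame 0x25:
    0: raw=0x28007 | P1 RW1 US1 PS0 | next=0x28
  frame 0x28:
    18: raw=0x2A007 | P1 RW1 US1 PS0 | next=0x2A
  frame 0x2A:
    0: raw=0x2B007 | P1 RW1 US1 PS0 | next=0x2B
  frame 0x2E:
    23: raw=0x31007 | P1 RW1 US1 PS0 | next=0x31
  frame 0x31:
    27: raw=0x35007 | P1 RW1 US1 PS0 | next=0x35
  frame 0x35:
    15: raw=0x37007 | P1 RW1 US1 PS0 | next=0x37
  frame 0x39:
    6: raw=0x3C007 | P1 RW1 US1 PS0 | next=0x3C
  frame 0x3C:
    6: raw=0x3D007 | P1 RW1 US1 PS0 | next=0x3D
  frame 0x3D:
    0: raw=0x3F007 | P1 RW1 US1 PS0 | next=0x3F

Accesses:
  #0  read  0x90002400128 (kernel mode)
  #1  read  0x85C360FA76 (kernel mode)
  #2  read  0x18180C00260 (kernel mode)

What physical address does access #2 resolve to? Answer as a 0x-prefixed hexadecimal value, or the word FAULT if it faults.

Per-access translation:
#0 VA=0x90002400128 (r,kernel):
  L0: frame=0x22 idx=18 entry=0x25007 [P=1 RW=1 US=1 PS=0]
  L1: frame=0x25 idx=0 entry=0x28007 [P=1 RW=1 US=1 PS=0]
  L2: frame=0x28 idx=18 entry=0x2A007 [P=1 RW=1 US=1 PS=0]
  L3: frame=0x2A idx=0 entry=0x2B007 [P=1 RW=1 US=1 PS=0]
  → PA=0x2B128  (4 entries read)
#1 VA=0x85C360FA76 (r,kernel):
  L0: frame=0x22 idx=1 entry=0x2E007 [P=1 RW=1 US=1 PS=0]
  L1: frame=0x2E idx=23 entry=0x31007 [P=1 RW=1 US=1 PS=0]
  L2: frame=0x31 idx=27 entry=0x35007 [P=1 RW=1 US=1 PS=0]
  L3: frame=0x35 idx=15 entry=0x37007 [P=1 RW=1 US=1 PS=0]
  → PA=0x37A76  (4 entries read)
#2 VA=0x18180C00260 (r,kernel):
  L0: frame=0x22 idx=3 entry=0x39007 [P=1 RW=1 US=1 PS=0]
  L1: frame=0x39 idx=6 entry=0x3C007 [P=1 RW=1 US=1 PS=0]
  L2: frame=0x3C idx=6 entry=0x3D007 [P=1 RW=1 US=1 PS=0]
  L3: frame=0x3D idx=0 entry=0x3F007 [P=1 RW=1 US=1 PS=0]
  → PA=0x3F260  (4 entries read)

Access #2 PA: 0x3F260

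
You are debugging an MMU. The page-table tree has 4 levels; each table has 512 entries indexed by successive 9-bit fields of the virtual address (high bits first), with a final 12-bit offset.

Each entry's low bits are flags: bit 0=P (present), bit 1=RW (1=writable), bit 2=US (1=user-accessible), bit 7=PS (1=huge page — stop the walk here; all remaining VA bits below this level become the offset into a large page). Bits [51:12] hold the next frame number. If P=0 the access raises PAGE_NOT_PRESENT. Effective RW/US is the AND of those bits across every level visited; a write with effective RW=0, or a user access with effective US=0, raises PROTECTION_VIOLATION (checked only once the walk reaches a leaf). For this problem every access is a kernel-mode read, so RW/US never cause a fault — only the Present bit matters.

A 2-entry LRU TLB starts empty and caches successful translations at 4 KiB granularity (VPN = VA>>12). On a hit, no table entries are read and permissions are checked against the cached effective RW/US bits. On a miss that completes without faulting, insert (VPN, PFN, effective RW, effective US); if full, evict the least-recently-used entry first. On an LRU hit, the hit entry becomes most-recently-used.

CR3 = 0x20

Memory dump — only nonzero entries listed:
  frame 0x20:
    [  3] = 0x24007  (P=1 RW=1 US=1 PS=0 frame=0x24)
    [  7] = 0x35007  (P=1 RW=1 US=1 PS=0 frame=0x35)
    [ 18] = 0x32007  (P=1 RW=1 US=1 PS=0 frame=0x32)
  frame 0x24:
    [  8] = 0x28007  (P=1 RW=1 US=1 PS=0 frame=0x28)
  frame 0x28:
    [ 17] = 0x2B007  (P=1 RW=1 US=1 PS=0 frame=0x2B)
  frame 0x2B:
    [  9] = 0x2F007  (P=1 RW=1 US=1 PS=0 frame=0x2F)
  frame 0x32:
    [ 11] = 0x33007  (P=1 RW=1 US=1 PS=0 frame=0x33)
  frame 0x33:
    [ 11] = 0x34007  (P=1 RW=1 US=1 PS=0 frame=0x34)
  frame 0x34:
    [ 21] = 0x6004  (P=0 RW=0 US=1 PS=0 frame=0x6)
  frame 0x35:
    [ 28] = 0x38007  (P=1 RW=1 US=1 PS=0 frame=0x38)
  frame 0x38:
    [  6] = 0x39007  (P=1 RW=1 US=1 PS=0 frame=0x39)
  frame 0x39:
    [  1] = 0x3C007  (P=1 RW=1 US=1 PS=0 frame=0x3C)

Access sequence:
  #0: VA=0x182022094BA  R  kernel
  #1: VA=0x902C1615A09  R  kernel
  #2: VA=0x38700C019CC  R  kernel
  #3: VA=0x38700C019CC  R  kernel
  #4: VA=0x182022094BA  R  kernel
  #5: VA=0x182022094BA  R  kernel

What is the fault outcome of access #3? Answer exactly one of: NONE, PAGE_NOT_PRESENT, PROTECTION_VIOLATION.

Trace:
#0 VA=0x182022094BA (r,kernel):
  [0] read 0x20 idx=3: raw=0x24007 flags P=1 W=1 U=1 S=0
  [1] read 0x24 idx=8: raw=0x28007 flags P=1 W=1 U=1 S=0
  [2] read 0x28 idx=17: raw=0x2B007 flags P=1 W=1 U=1 S=0
  [3] read 0x2B idx=9: raw=0x2F007 flags P=1 W=1 U=1 S=0
  → PA=0x2F4BA  (4 entries read)
#1 VA=0x902C1615A09 (r,kernel):
  [0] read 0x20 idx=18: raw=0x32007 flags P=1 W=1 U=1 S=0
  [1] read 0x32 idx=11: raw=0x33007 flags P=1 W=1 U=1 S=0
  [2] read 0x33 idx=11: raw=0x34007 flags P=1 W=1 U=1 S=0
  [3] read 0x34 idx=21: raw=0x6004 flags P=0 W=0 U=1 S=0
  ✗ PAGE_NOT_PRESENT  [4 reads]
#2 VA=0x38700C019CC (r,kernel):
  [0] read 0x20 idx=7: raw=0x35007 flags P=1 W=1 U=1 S=0
  [1] read 0x35 idx=28: raw=0x38007 flags P=1 W=1 U=1 S=0
  [2] read 0x38 idx=6: raw=0x39007 flags P=1 W=1 U=1 S=0
  [3] read 0x39 idx=1: raw=0x3C007 flags P=1 W=1 U=1 S=0
  → PA=0x3C9CC  (4 entries read)
#3 VA=0x38700C019CC (r,kernel):
  TLB hit vpn=0x38700C01 → PA=0x3C9CC
#4 VA=0x182022094BA (r,kernel):
  TLB hit vpn=0x18202209 → PA=0x2F4BA
#5 VA=0x182022094BA (r,kernel):
  TLB hit vpn=0x18202209 → PA=0x2F4BA

Access #3 fault: NONE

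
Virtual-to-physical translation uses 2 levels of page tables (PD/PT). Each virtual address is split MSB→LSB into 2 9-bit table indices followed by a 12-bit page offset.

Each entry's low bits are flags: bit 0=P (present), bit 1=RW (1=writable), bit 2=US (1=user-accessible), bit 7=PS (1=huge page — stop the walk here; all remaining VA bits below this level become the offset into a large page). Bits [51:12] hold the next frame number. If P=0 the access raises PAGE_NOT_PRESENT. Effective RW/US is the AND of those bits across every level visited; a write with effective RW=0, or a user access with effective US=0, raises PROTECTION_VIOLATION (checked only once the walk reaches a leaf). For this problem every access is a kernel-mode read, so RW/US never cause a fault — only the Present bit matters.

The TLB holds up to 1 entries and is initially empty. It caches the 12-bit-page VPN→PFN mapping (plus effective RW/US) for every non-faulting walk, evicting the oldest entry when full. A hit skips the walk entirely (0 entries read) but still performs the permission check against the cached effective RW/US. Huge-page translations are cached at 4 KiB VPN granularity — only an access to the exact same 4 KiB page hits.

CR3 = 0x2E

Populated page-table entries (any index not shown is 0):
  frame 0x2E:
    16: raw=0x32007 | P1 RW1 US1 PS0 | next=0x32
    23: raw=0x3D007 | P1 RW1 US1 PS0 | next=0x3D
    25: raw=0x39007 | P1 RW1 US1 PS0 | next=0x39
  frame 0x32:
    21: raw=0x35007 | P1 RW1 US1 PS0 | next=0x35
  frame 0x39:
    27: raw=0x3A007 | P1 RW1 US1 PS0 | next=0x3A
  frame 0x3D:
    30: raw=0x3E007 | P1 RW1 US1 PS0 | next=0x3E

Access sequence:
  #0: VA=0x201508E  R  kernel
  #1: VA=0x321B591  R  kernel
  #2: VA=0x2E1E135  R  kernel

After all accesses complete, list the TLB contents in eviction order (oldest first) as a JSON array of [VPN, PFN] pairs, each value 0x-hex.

Trace:
#0 VA=0x201508E (r,kernel):
  L0: frame=0x2E idx=16 entry=0x32007 [P=1 RW=1 US=1 PS=0]
  L1: frame=0x32 idx=21 entry=0x35007 [P=1 RW=1 US=1 PS=0]
  ✓ 0x3508E  — 2 lookups
#1 VA=0x321B591 (r,kernel):
  L0: frame=0x2E idx=25 entry=0x39007 [P=1 RW=1 US=1 PS=0]
  L1: frame=0x39 idx=27 entry=0x3A007 [P=1 RW=1 US=1 PS=0]
  ✓ 0x3A591  — 2 lookups
#2 VA=0x2E1E135 (r,kernel):
  L0: frame=0x2E idx=23 entry=0x3D007 [P=1 RW=1 US=1 PS=0]
  L1: frame=0x3D idx=30 entry=0x3E007 [P=1 RW=1 US=1 PS=0]
  ✓ 0x3E135  — 2 lookups

TLB: [["0x2E1E", "0x3E"]]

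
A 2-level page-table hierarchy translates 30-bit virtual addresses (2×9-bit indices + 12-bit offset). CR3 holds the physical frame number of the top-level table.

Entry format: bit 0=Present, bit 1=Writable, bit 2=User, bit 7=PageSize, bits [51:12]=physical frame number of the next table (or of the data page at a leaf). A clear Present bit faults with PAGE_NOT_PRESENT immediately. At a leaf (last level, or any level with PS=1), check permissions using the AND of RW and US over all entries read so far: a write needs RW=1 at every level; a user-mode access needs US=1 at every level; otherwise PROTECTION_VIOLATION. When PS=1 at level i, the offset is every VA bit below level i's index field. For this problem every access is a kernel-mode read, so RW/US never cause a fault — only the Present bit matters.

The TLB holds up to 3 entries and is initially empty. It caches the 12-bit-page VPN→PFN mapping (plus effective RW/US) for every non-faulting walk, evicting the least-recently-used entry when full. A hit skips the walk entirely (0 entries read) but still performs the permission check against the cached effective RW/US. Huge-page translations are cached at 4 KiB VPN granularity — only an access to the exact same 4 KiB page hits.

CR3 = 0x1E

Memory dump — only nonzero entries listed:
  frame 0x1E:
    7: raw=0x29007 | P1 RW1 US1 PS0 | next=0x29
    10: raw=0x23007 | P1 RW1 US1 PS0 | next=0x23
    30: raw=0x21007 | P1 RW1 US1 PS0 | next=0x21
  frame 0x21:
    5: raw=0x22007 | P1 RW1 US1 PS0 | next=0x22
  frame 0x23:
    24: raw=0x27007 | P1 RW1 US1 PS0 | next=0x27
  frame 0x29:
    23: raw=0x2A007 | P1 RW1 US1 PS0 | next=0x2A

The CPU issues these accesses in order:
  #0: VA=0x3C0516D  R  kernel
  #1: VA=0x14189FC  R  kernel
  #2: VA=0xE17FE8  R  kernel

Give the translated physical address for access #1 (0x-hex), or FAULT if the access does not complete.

Walk each access:
#0 VA=0x3C0516D (r,kernel):
  L0 @0x1E[30] → 0x21007  P=1,RW=1,US=1,PS=0
  L1 @0x21[5] → 0x22007  P=1,RW=1,US=1,PS=0
  → PA=0x2216D  (2 entries read)
#1 VA=0x14189FC (r,kernel):
  L0 @0x1E[10] → 0x23007  P=1,RW=1,US=1,PS=0
  L1 @0x23[24] → 0x27007  P=1,RW=1,US=1,PS=0
  → PA=0x279FC  (2 entries read)
#2 VA=0xE17FE8 (r,kernel):
  L0 @0x1E[7] → 0x29007  P=1,RW=1,US=1,PS=0
  L1 @0x29[23] → 0x2A007  P=1,RW=1,US=1,PS=0
  → PA=0x2AFE8  (2 entries read)

Access #1 PA: 0x279FC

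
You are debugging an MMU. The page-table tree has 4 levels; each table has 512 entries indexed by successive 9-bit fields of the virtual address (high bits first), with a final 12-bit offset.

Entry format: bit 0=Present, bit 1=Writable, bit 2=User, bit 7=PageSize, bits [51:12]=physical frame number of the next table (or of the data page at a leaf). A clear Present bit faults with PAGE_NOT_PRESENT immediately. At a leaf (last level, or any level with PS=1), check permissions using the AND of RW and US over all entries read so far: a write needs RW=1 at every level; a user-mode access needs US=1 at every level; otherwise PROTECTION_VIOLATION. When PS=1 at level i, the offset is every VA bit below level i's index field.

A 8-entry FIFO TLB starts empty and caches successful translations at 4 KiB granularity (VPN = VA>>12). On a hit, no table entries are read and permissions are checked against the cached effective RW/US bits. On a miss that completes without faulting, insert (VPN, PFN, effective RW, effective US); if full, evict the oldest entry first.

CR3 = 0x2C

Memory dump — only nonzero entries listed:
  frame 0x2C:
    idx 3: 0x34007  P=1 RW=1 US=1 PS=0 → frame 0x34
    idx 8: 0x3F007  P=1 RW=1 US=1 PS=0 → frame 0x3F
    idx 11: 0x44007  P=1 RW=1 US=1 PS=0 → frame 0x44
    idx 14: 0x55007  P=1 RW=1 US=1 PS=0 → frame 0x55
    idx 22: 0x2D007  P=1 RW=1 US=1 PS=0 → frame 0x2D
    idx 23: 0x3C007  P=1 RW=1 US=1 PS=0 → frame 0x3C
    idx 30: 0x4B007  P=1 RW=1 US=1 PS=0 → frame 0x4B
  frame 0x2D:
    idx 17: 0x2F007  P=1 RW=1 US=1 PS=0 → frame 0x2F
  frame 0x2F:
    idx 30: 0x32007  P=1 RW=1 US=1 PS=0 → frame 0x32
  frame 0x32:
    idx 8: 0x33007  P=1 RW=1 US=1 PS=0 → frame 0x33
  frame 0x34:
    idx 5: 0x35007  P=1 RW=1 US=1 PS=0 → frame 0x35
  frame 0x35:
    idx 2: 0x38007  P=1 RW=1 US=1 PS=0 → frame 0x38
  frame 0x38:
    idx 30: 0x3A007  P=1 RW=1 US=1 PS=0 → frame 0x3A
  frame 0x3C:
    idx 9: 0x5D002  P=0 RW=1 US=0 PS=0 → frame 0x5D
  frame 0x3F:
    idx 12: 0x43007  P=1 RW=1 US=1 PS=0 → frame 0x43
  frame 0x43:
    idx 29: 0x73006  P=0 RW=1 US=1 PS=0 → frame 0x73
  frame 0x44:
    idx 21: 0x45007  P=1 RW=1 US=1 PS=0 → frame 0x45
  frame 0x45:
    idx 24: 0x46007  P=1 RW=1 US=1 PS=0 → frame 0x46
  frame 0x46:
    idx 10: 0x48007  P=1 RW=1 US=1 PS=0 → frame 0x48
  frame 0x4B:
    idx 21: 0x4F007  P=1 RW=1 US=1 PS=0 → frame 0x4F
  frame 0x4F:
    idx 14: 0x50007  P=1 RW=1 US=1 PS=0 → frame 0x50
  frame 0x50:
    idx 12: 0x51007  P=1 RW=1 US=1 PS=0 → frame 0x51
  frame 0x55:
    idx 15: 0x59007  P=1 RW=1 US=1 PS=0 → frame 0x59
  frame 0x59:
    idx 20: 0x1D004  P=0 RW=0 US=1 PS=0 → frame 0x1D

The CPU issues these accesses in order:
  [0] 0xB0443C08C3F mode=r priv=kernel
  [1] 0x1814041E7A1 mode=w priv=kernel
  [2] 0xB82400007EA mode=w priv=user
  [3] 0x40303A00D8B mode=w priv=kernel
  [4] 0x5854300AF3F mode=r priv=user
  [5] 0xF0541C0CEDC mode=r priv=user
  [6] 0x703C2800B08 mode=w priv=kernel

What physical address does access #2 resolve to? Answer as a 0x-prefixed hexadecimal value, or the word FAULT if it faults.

Trace:
#0 VA=0xB0443C08C3F (r,kernel):
  L0: frame=0x2C idx=22 entry=0x2D007 [P=1 RW=1 US=1 PS=0]
  L1: frame=0x2D idx=17 entry=0x2F007 [P=1 RW=1 US=1 PS=0]
  L2: frame=0x2F idx=30 entry=0x32007 [P=1 RW=1 US=1 PS=0]
  L3: frame=0x32 idx=8 entry=0x33007 [P=1 RW=1 US=1 PS=0]
  ✓ 0x33C3F  — 4 lookups
#1 VA=0x1814041E7A1 (w,kernel):
  L0: frame=0x2C idx=3 entry=0x34007 [P=1 RW=1 US=1 PS=0]
  L1: frame=0x34 idx=5 entry=0x35007 [P=1 RW=1 US=1 PS=0]
  L2: frame=0x35 idx=2 entry=0x38007 [P=1 RW=1 US=1 PS=0]
  L3: frame=0x38 idx=30 entry=0x3A007 [P=1 RW=1 US=1 PS=0]
  ✓ 0x3A7A1  — 4 lookups
#2 VA=0xB82400007EA (w,user):
  L0: frame=0x2C idx=23 entry=0x3C007 [P=1 RW=1 US=1 PS=0]
  L1: frame=0x3C idx=9 entry=0x5D002 [P=0 RW=1 US=0 PS=0]
  ✗ PAGE_NOT_PRESENT  [2 reads]
#3 VA=0x40303A00D8B (w,kernel):
  L0: frame=0x2C idx=8 entry=0x3F007 [P=1 RW=1 US=1 PS=0]
  L1: frame=0x3F idx=12 entry=0x43007 [P=1 RW=1 US=1 PS=0]
  L2: frame=0x43 idx=29 entry=0x73006 [P=0 RW=1 US=1 PS=0]
  ✗ PAGE_NOT_PRESENT  [3 reads]
#4 VA=0x5854300AF3F (r,user):
  L0: frame=0x2C idx=11 entry=0x44007 [P=1 RW=1 US=1 PS=0]
  L1: frame=0x44 idx=21 entry=0x45007 [P=1 RW=1 US=1 PS=0]
  L2: frame=0x45 idx=24 entry=0x46007 [P=1 RW=1 US=1 PS=0]
  L3: frame=0x46 idx=10 entry=0x48007 [P=1 RW=1 US=1 PS=0]
  ✓ 0x48F3F  — 4 lookups
#5 VA=0xF0541C0CEDC (r,user):
  L0: frame=0x2C idx=30 entry=0x4B007 [P=1 RW=1 US=1 PS=0]
  L1: frame=0x4B idx=21 entry=0x4F007 [P=1 RW=1 US=1 PS=0]
  L2: frame=0x4F idx=14 entry=0x50007 [P=1 RW=1 US=1 PS=0]
  L3: frame=0x50 idx=12 entry=0x51007 [P=1 RW=1 US=1 PS=0]
  ✓ 0x51EDC  — 4 lookups
#6 VA=0x703C2800B08 (w,kernel):
  L0: frame=0x2C idx=14 entry=0x55007 [P=1 RW=1 US=1 PS=0]
  L1: frame=0x55 idx=15 entry=0x59007 [P=1 RW=1 US=1 PS=0]
  L2: frame=0x59 idx=20 entry=0x1D004 [P=0 RW=0 US=1 PS=0]
  ✗ PAGE_NOT_PRESENT  [3 reads]

Access #2 PA: FAULT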